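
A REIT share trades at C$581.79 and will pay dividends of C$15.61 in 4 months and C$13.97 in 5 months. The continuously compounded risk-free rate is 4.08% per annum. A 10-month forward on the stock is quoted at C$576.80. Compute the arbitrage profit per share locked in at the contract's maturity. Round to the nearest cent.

PV(dividends) I = 15.61·e^(−0.0408·4/12) + 13.97·e^(−0.0408·5/12) = 29.1337
Fair forward F* = (S − I)·e^(rT) = (581.79 − 29.1337)·e^0.034000 = 552.6563 × 1.034585 = 571.7699
Market C$576.80 > fair 571.7699: forward overpriced → cash-and-carry (borrow at r, buy the stock and collect the dividends, short the forward).
Profit at T = |F_mkt − F*| = |576.80 − 571.7699| = C$5.03 per share

C$5.03 per share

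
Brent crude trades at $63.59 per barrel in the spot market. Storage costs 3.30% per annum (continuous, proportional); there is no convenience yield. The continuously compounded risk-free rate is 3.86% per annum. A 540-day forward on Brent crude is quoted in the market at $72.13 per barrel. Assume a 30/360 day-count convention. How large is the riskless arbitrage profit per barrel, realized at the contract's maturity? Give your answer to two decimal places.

Fair forward: F* = S·e^(carry·T), with carry = (r + u) = 0.0386 + 0.0330 = 0.0716
F* = 63.59 · e^(0.0716 × 540/360) = 63.59 · e^0.107400 = 63.59 × 1.113380 = $70.7998
Market $72.13 > fair $70.7998: forward overpriced → cash-and-carry (buy spot, short the forward).
At maturity, profit = |F_mkt − F*| = |72.13 − 70.7998| = $1.33 per barrel

$1.33 per barrel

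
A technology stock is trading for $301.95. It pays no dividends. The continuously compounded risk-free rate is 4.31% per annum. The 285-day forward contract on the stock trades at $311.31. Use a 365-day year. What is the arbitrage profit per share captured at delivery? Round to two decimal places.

$0.97 per share

Fair forward: F* = S·e^(carry·T), with carry = r = 0.0431
F* = 301.95 · e^(0.0431 × 285/365) = 301.95 · e^0.033653 = 301.95 × 1.034226 = $312.2845
Market $311.31 < fair $312.2845: forward underpriced → reverse cash-and-carry (short spot, go long the forward).
At maturity, profit = |F_mkt − F*| = |311.31 − 312.2845| = $0.97 per share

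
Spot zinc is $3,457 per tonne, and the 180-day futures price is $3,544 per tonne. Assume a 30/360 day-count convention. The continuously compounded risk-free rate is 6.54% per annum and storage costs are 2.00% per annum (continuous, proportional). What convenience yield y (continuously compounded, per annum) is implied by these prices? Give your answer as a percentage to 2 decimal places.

F = S·e^((r+u−y)T) ⇒ (r+u−y) = ln(F/S)/T
ln(3544/3457) = 0.024855; /T ⇒ 0.049710
y = r + u − ln(F/S)/T = 0.0654 + 0.0200 − 0.049710 = 0.035690
y = 3.57%

3.57%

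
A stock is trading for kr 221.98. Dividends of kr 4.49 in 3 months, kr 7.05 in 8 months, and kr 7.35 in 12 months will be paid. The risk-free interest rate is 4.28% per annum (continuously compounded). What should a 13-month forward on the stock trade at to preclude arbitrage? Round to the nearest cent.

PV(dividends) I = 4.49·e^(−0.0428·3/12) + 7.05·e^(−0.0428·8/12) + 7.35·e^(−0.0428·12/12)
I = 4.4422 + 6.8517 + 7.0421 = 18.3360
F = (S − I)·e^(rT) = (221.98 − 18.3360) · e^(0.0428·13/12)
= 203.6440 · e^0.046367 = 203.6440 × 1.047459 = kr 213.31

kr 213.31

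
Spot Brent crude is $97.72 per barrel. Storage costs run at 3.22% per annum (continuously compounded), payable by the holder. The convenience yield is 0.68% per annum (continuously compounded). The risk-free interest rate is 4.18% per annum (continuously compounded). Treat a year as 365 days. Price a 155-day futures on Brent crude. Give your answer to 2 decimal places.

$100.55 per barrel

Net carry = r + u − y = 0.0418 + 0.0322 − 0.0068 = 0.0672
F = S·e^((r+u−y)T) = 97.72 · e^(0.0672 × 155/365) = 97.72 · e^0.028537
= 97.72 × 1.028948 = $100.55 per barrel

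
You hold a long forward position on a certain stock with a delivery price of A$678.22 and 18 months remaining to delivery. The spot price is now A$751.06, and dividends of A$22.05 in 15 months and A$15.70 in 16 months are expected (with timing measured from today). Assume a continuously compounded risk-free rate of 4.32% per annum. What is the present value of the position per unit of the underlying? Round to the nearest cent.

A$79.68

PV(remaining dividends) I = 22.05·e^(−0.0432·15/12) + 15.70·e^(−0.0432·16/12) = 35.7121
Current forward F = (S − I)·e^(rT) = (751.06 − 35.7121)·e^(0.0432·18/12) = 715.3479 × 1.066946 = 763.2376
Value (long) = (F − K)·e^(−rT) = (763.2376 − 678.22) × 0.937255 = 79.6832
Value = A$79.68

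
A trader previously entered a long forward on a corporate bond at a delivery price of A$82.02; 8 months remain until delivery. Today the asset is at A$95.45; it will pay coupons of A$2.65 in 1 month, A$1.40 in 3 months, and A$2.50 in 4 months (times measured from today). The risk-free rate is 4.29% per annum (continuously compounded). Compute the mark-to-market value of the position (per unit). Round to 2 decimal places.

A$9.25

PV(remaining coupons) I = 2.65·e^(−0.0429·1/12) + 1.40·e^(−0.0429·3/12) + 2.50·e^(−0.0429·4/12) = 6.4901
Current forward F = (S − I)·e^(rT) = (95.45 − 6.4901)·e^(0.0429·8/12) = 88.9599 × 1.029013 = 91.5409
Value (long) = (F − K)·e^(−rT) = (91.5409 − 82.02) × 0.971805 = 9.2525
Value = A$9.25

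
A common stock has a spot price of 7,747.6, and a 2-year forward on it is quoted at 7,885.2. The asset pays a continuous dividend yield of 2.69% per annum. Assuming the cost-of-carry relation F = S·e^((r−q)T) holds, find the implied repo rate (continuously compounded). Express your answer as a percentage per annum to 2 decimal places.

3.57%

From F = S·e^((r−q)T): (r − q) = ln(F/S)/T
ln(7885.2/7747.6) = ln(1.017760) = 0.017604
(r − q) = 0.017604 / (2) = 0.008802
r = ln(F/S)/T + q = 0.008802 + 0.0269 = 0.035702
r = 3.57%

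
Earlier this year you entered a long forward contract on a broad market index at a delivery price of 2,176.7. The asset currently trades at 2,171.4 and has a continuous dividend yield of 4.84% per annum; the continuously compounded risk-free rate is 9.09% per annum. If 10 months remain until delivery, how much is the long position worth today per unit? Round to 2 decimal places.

Current fair forward for the remaining 10 months: F = S·e^((r − q)·T), (r − q) = 0.0909 − 0.0484 = 0.0425
F = 2171.4 · e^(0.0425 × 10/12) = 2171.4 × 1.03605131 = 2249.6818
Value of long forward = (F − K)·e^(−rT) = (2249.6818 − 2176.7) · e^(−0.0909·10/12)
= 72.9818 × 0.92704794 = 67.66

67.66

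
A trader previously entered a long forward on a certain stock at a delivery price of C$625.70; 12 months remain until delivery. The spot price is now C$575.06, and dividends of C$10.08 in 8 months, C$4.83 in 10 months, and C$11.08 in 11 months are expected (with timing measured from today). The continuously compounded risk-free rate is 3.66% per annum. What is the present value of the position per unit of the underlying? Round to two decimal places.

-C$53.39

PV(remaining dividends) I = 10.08·e^(−0.0366·8/12) + 4.83·e^(−0.0366·10/12) + 11.08·e^(−0.0366·11/12) = 25.2364
Current forward F = (S − I)·e^(rT) = (575.06 − 25.2364)·e^(0.0366·12/12) = 549.8236 × 1.037278 = 570.3199
Value (long) = (F − K)·e^(−rT) = (570.3199 − 625.70) × 0.964062 = -53.3898
Value = -C$53.39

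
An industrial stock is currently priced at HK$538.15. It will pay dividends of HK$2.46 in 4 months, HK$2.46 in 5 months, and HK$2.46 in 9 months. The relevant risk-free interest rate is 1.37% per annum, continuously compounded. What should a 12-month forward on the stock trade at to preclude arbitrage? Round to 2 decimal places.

PV(dividends) I = 2.46·e^(−0.0137·4/12) + 2.46·e^(−0.0137·5/12) + 2.46·e^(−0.0137·9/12)
I = 2.4488 + 2.4460 + 2.4349 = 7.3297
F = (S − I)·e^(rT) = (538.15 − 7.3297) · e^(0.0137·12/12)
= 530.8203 · e^0.013700 = 530.8203 × 1.013794 = HK$538.14

HK$538.14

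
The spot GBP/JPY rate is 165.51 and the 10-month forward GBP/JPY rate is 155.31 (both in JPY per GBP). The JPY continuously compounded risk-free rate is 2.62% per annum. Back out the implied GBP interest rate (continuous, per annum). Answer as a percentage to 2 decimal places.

10.25%

F = S·e^((r_JPY − r_GBP)T) ⇒ r_GBP = r_JPY − ln(F/S)/T
ln(155.31/165.51) = -0.063608; /(10/12) = -0.076330
r_GBP = 0.0262 + 0.076330 = 0.102530
r_GBP = 10.25%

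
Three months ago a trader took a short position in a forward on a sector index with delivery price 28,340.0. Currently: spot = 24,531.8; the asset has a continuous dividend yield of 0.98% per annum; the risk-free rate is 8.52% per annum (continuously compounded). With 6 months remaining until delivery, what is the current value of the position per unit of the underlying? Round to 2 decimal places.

Current fair forward for the remaining 6 months: F = S·e^((r − q)·T), (r − q) = 0.0852 − 0.0098 = 0.0754
F = 24531.8 · e^(0.0754 × 6/12) = 24531.8 × 1.03841966 = 25474.3034
Value of long forward = (F − K)·e^(−rT) = (25474.3034 − 28340.0) · e^(−0.0852·6/12)
= -2865.6966 × 0.95829463 = -2746.18
Short position value = −(long value) = 2746.18

2746.18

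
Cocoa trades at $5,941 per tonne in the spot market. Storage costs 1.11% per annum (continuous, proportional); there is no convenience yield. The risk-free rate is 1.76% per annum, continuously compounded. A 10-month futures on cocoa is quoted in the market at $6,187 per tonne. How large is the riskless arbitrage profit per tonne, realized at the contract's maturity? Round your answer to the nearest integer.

Fair futures: F* = S·e^(carry·T), with carry = (r + u) = 0.0176 + 0.0111 = 0.0287
F* = 5941 · e^(0.0287 × 10/12) = 5941 · e^0.023917 = 5941 × 1.024205 = $6084.8019
Market $6187 > fair $6084.8019: forward overpriced → cash-and-carry (buy spot, short the forward).
At maturity, profit = |F_mkt − F*| = |6187 − 6084.8019| = $102 per tonne

$102 per tonne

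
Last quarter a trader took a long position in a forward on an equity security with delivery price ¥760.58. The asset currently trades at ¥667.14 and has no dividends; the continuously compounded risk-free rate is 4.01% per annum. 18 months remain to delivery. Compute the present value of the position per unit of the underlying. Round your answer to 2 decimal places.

-¥49.04

Current fair forward for the remaining 18 months: F = S·e^(r·T), r = 0.0401
F = 667.14 · e^(0.0401 × 18/12) = 667.14 × 1.061996 = 708.5000
Value of long forward = (F − K)·e^(−rT) = (708.5000 − 760.58) · e^(−0.0401·18/12)
= -52.0800 × 0.941623 = -49.04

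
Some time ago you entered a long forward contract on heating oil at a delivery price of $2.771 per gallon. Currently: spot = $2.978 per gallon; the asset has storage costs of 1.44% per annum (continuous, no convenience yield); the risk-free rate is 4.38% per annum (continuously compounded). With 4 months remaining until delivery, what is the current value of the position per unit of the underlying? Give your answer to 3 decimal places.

Current fair forward for the remaining 4 months: F = S·e^((r + u)·T), (r + u) = 0.0438 + 0.0144 = 0.0582
F = 2.978 · e^(0.0582 × 4/12) = 2.978 × 1.019589 = 3.0363
Value of long forward = (F − K)·e^(−rT) = (3.0363 − 2.771) · e^(−0.0438·4/12)
= 0.2653 × 0.985506 = 0.261

$0.261 per gallon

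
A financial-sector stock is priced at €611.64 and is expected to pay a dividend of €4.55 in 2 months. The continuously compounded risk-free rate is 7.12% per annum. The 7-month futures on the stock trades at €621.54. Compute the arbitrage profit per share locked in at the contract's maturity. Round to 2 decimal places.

€11.35 per share

PV(dividends) I = 4.55·e^(−0.0712·2/12) = 4.4963
Fair futures F* = (S − I)·e^(rT) = (611.64 − 4.4963)·e^0.041533 = 607.1437 × 1.042408 = 632.8915
Market €621.54 < fair 632.8915: forward underpriced → reverse cash-and-carry (short the stock, invest proceeds at r, pay the dividends, go long the forward).
Profit at T = |F_mkt − F*| = |621.54 − 632.8915| = €11.35 per share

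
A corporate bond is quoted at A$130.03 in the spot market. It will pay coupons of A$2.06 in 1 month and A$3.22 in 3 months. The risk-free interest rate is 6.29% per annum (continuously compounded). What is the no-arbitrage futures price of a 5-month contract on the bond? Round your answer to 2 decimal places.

PV(coupons) I = 2.06·e^(−0.0629·1/12) + 3.22·e^(−0.0629·3/12)
I = 2.0492 + 3.1698 = 5.2190
F = (S − I)·e^(rT) = (130.03 − 5.2190) · e^(0.0629·5/12)
= 124.8110 · e^0.026208 = 124.8110 × 1.026554 = A$128.13

A$128.13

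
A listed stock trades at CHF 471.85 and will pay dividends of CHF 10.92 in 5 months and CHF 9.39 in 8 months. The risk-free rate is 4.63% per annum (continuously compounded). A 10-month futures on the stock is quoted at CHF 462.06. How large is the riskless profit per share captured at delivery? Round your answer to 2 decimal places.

CHF 7.76 per share

PV(dividends) I = 10.92·e^(−0.0463·5/12) + 9.39·e^(−0.0463·8/12) = 19.8159
Fair futures F* = (S − I)·e^(rT) = (471.85 − 19.8159)·e^0.038583 = 452.0341 × 1.039337 = 469.8158
Market CHF 462.06 < fair 469.8158: forward underpriced → reverse cash-and-carry (short the stock, invest proceeds at r, pay the dividends, go long the forward).
Profit at T = |F_mkt − F*| = |462.06 − 469.8158| = CHF 7.76 per share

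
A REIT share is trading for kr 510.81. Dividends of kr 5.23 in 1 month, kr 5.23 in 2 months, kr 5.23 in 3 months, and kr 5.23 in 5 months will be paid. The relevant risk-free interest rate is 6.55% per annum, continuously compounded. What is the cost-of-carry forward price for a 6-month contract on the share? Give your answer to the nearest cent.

kr 506.52

PV(dividends) I = 5.23·e^(−0.0655·1/12) + 5.23·e^(−0.0655·2/12) + 5.23·e^(−0.0655·3/12) + 5.23·e^(−0.0655·5/12)
I = 5.2015 + 5.1732 + 5.1451 + 5.0892 = 20.6090
F = (S − I)·e^(rT) = (510.81 − 20.6090) · e^(0.0655·6/12)
= 490.2010 · e^0.032750 = 490.2010 × 1.033292 = kr 506.52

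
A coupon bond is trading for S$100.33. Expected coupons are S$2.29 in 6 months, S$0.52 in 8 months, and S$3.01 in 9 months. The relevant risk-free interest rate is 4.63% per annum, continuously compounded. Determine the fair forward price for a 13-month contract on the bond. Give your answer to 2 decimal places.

S$99.55

PV(coupons) I = 2.29·e^(−0.0463·6/12) + 0.52·e^(−0.0463·8/12) + 3.01·e^(−0.0463·9/12)
I = 2.2376 + 0.5042 + 2.9073 = 5.6491
F = (S − I)·e^(rT) = (100.33 − 5.6491) · e^(0.0463·13/12)
= 94.6809 · e^0.050158 = 94.6809 × 1.051437 = S$99.55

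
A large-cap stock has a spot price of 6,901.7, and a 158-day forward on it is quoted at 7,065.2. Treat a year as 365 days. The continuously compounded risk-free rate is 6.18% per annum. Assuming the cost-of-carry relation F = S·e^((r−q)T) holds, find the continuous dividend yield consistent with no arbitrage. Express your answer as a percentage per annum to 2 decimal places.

0.77%

From F = S·e^((r−q)T): (r − q) = ln(F/S)/T
ln(7065.2/6901.7) = ln(1.023690) = 0.023414
(r − q) = 0.023414 / (158/365) = 0.054089
q = r − ln(F/S)/T = 0.0618 − 0.054089 = 0.007711
q = 0.77%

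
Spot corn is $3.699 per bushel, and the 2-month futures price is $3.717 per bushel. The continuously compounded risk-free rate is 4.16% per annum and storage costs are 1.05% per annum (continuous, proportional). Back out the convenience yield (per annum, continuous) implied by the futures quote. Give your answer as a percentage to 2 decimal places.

2.30%

F = S·e^((r+u−y)T) ⇒ (r+u−y) = ln(F/S)/T
ln(3.717/3.699) = 0.004854; /T ⇒ 0.029124
y = r + u − ln(F/S)/T = 0.0416 + 0.0105 − 0.029124 = 0.022976
y = 2.30%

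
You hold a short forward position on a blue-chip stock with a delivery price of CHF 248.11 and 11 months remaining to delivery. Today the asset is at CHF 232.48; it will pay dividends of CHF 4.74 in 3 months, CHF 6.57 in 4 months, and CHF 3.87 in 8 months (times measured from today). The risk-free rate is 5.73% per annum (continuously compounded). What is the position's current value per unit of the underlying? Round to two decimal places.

PV(remaining dividends) I = 4.74·e^(−0.0573·3/12) + 6.57·e^(−0.0573·4/12) + 3.87·e^(−0.0573·8/12) = 14.8432
Current forward F = (S − I)·e^(rT) = (232.48 − 14.8432)·e^(0.0573·11/12) = 217.6368 × 1.053929 = 229.3737
Value (long) = (F − K)·e^(−rT) = (229.3737 − 248.11) × 0.948831 = -17.7776
Short position value = −(long value) = CHF 17.78

CHF 17.78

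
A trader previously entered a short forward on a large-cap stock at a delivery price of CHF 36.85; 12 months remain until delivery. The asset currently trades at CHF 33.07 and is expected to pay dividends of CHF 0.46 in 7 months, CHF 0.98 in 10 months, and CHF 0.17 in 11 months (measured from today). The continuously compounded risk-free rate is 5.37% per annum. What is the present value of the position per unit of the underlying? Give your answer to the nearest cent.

CHF 3.40

PV(remaining dividends) I = 0.46·e^(−0.0537·7/12) + 0.98·e^(−0.0537·10/12) + 0.17·e^(−0.0537·11/12) = 1.5448
Current forward F = (S − I)·e^(rT) = (33.07 − 1.5448)·e^(0.0537·12/12) = 31.5252 × 1.055168 = 33.2644
Value (long) = (F − K)·e^(−rT) = (33.2644 − 36.85) × 0.947716 = -3.3981
Short position value = −(long value) = CHF 3.40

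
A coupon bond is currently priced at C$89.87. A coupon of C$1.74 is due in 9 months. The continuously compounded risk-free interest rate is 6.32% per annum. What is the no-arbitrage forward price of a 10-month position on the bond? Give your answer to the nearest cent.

C$92.98

PV(coupons) I = 1.74·e^(−0.0632·9/12)
I = 1.6594
F = (S − I)·e^(rT) = (89.87 − 1.6594) · e^(0.0632·10/12)
= 88.2106 · e^0.052667 = 88.2106 × 1.054079 = C$92.98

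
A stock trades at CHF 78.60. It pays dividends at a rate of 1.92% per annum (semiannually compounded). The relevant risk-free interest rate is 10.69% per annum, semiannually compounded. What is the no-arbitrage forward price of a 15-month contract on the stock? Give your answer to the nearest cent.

F = S · (1+r/2)^(2T) / (1+q/2)^(2T)
= 78.60 × 1.139029 / 1.024173 = 78.60 × 1.112145
F = CHF 87.41

CHF 87.41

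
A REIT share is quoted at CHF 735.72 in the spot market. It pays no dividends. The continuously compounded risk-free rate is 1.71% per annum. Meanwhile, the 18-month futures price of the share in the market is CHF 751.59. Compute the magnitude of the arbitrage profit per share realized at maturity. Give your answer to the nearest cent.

CHF 3.25 per share

Fair futures: F* = S·e^(carry·T), with carry = r = 0.0171
F* = 735.72 · e^(0.0171 × 18/12) = 735.72 · e^0.025650 = 735.72 × 1.025982 = CHF 754.8355
Market CHF 751.59 < fair CHF 754.8355: forward underpriced → reverse cash-and-carry (short spot, go long the forward).
At maturity, profit = |F_mkt − F*| = |751.59 − 754.8355| = CHF 3.25 per share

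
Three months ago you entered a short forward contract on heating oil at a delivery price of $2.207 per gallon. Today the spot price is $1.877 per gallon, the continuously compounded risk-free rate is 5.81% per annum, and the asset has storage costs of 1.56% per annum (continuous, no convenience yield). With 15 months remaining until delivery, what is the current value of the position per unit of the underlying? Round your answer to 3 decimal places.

Current fair forward for the remaining 15 months: F = S·e^((r + u)·T), (r + u) = 0.0581 + 0.0156 = 0.0737
F = 1.877 · e^(0.0737 × 15/12) = 1.877 × 1.096502 = 2.0581
Value of long forward = (F − K)·e^(−rT) = (2.0581 − 2.207) · e^(−0.0581·15/12)
= -0.1489 × 0.929949 = -0.138
Short position value = −(long value) = $0.138

$0.138 per gallon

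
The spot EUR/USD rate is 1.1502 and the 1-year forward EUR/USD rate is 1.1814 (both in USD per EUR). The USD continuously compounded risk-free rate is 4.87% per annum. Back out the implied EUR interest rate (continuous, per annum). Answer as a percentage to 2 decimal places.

F = S·e^((r_USD − r_EUR)T) ⇒ r_EUR = r_USD − ln(F/S)/T
ln(1.1814/1.1502) = 0.026764; /(1) = 0.026764
r_EUR = 0.0487 − 0.026764 = 0.021936
r_EUR = 2.19%

2.19%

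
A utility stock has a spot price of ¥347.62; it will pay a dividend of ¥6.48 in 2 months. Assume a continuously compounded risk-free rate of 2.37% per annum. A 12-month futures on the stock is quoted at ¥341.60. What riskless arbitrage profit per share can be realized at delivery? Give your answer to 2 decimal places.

PV(dividends) I = 6.48·e^(−0.0237·2/12) = 6.4545
Fair futures F* = (S − I)·e^(rT) = (347.62 − 6.4545)·e^0.023700 = 341.1655 × 1.023983 = 349.3477
Market ¥341.60 < fair 349.3477: forward underpriced → reverse cash-and-carry (short the stock, invest proceeds at r, pay the dividends, go long the forward).
Profit at T = |F_mkt − F*| = |341.60 − 349.3477| = ¥7.75 per share

¥7.75 per share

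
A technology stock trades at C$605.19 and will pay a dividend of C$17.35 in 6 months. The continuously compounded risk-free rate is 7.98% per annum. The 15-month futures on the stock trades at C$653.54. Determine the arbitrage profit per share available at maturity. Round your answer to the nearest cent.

PV(dividends) I = 17.35·e^(−0.0798·6/12) = 16.6714
Fair futures F* = (S − I)·e^(rT) = (605.19 − 16.6714)·e^0.099750 = 588.5186 × 1.104895 = 650.2513
Market C$653.54 > fair 650.2513: forward overpriced → cash-and-carry (borrow at r, buy the stock and collect the dividends, short the forward).
Profit at T = |F_mkt − F*| = |653.54 − 650.2513| = C$3.29 per share

C$3.29 per share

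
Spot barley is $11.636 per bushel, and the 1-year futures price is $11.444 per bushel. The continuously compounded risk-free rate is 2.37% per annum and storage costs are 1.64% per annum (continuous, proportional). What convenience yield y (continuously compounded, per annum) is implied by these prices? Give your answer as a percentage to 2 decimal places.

F = S·e^((r+u−y)T) ⇒ (r+u−y) = ln(F/S)/T
ln(11.444/11.636) = -0.016638; /T ⇒ -0.016638
y = r + u − ln(F/S)/T = 0.0237 + 0.0164 + 0.016638 = 0.056738
y = 5.67%

5.67%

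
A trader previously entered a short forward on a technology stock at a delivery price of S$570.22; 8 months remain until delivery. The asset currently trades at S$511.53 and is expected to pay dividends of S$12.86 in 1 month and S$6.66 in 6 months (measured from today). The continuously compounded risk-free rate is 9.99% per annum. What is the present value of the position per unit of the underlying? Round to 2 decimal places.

PV(remaining dividends) I = 12.86·e^(−0.0999·1/12) + 6.66·e^(−0.0999·6/12) = 19.0889
Current forward F = (S − I)·e^(rT) = (511.53 − 19.0889)·e^(0.0999·8/12) = 492.4411 × 1.068868 = 526.3545
Value (long) = (F − K)·e^(−rT) = (526.3545 − 570.22) × 0.935569 = -41.0392
Short position value = −(long value) = S$41.04

S$41.04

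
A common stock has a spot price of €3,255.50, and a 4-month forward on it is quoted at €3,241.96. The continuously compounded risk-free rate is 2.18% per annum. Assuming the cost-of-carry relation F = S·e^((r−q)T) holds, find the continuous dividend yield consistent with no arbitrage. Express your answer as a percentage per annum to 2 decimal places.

3.43%

From F = S·e^((r−q)T): (r − q) = ln(F/S)/T
ln(3241.96/3255.50) = ln(0.995841) = -0.004168
(r − q) = -0.004168 / (4/12) = -0.012504
q = r − ln(F/S)/T = 0.0218 + 0.012504 = 0.034304
q = 3.43%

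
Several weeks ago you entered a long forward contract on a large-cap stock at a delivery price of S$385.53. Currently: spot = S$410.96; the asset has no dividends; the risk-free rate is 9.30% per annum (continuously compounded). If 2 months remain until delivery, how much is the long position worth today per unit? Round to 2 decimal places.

S$31.36

Current fair forward for the remaining 2 months: F = S·e^(r·T), r = 0.0930
F = 410.96 · e^(0.0930 × 2/12) = 410.96 × 1.015621 = 417.3796
Value of long forward = (F − K)·e^(−rT) = (417.3796 − 385.53) · e^(−0.0930·2/12)
= 31.8496 × 0.984620 = 31.36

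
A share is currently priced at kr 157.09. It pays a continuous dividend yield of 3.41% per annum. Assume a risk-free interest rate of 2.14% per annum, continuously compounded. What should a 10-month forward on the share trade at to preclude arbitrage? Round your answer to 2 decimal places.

F = S·e^((r − q)T) = 157.09 · e^((0.0214 − 0.0341) × 10/12)
= 157.09 · e^-0.010583 = 157.09 × 0.989473
F = kr 155.44

kr 155.44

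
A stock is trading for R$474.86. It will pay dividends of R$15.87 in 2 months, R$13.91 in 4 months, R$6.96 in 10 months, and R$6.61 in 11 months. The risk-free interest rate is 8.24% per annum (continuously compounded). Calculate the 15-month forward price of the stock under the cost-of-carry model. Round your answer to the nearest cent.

R$480.03

PV(dividends) I = 15.87·e^(−0.0824·2/12) + 13.91·e^(−0.0824·4/12) + 6.96·e^(−0.0824·10/12) + 6.61·e^(−0.0824·11/12)
I = 15.6535 + 13.5331 + 6.4981 + 6.1291 = 41.8138
F = (S − I)·e^(rT) = (474.86 − 41.8138) · e^(0.0824·15/12)
= 433.0462 · e^0.103000 = 433.0462 × 1.108491 = R$480.03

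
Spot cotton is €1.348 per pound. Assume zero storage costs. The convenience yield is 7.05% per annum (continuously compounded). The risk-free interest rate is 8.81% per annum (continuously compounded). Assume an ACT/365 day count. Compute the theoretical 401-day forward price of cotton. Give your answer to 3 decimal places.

Net carry = r + u − y = 0.0881 + 0.0000 − 0.0705 = 0.0176
F = S·e^((r+u−y)T) = 1.348 · e^(0.0176 × 401/365) = 1.348 · e^0.019336
= 1.348 × 1.019524 = €1.374 per pound

€1.374 per pound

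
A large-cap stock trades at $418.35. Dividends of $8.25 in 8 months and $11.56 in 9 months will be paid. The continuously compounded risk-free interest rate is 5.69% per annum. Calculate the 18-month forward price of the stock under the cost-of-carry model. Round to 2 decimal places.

$434.91

PV(dividends) I = 8.25·e^(−0.0569·8/12) + 11.56·e^(−0.0569·9/12)
I = 7.9429 + 11.0771 = 19.0200
F = (S − I)·e^(rT) = (418.35 − 19.0200) · e^(0.0569·18/12)
= 399.3300 · e^0.085350 = 399.3300 × 1.089098 = $434.91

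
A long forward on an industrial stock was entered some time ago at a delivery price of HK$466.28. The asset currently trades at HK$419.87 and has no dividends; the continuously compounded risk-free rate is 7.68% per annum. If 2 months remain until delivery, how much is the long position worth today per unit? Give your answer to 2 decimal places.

Current fair forward for the remaining 2 months: F = S·e^(r·T), r = 0.0768
F = 419.87 · e^(0.0768 × 2/12) = 419.87 × 1.012882 = 425.2788
Value of long forward = (F − K)·e^(−rT) = (425.2788 − 466.28) · e^(−0.0768·2/12)
= -41.0012 × 0.987282 = -40.48

-HK$40.48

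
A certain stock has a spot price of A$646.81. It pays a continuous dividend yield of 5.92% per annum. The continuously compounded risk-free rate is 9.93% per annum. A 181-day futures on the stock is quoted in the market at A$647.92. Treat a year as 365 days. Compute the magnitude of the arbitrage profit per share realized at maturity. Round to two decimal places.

Fair futures: F* = S·e^(carry·T), with carry = (r − q) = 0.0993 − 0.0592 = 0.0401
F* = 646.81 · e^(0.0401 × 181/365) = 646.81 · e^0.019885 = 646.81 × 1.020084 = A$659.8005
Market A$647.92 < fair A$659.8005: forward underpriced → reverse cash-and-carry (short spot, go long the forward).
At maturity, profit = |F_mkt − F*| = |647.92 − 659.8005| = A$11.88 per share

A$11.88 per share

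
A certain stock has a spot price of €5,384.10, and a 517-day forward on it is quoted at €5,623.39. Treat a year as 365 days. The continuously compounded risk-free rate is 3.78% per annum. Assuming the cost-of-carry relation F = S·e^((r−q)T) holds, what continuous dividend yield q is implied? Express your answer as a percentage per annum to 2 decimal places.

From F = S·e^((r−q)T): (r − q) = ln(F/S)/T
ln(5623.39/5384.10) = ln(1.044444) = 0.043485
(r − q) = 0.043485 / (517/365) = 0.030700
q = r − ln(F/S)/T = 0.0378 − 0.030700 = 0.007100
q = 0.71%

0.71%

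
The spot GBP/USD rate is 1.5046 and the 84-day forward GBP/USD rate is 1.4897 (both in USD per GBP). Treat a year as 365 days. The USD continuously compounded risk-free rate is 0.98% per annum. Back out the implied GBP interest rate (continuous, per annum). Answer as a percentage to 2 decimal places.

F = S·e^((r_USD − r_GBP)T) ⇒ r_GBP = r_USD − ln(F/S)/T
ln(1.4897/1.5046) = -0.009952; /(84/365) = -0.043244
r_GBP = 0.0098 + 0.043244 = 0.053044
r_GBP = 5.30%

5.30%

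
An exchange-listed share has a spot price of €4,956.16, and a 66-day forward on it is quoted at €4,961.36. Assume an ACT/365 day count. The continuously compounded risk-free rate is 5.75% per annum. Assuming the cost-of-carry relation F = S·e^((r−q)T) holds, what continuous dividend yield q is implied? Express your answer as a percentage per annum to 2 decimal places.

5.17%

From F = S·e^((r−q)T): (r − q) = ln(F/S)/T
ln(4961.36/4956.16) = ln(1.001049) = 0.001048
(r − q) = 0.001048 / (66/365) = 0.005796
q = r − ln(F/S)/T = 0.0575 − 0.005796 = 0.051704
q = 5.17%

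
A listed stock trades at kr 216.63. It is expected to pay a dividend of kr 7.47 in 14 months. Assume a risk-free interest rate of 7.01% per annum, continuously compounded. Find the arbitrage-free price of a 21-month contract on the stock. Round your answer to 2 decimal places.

kr 237.12

PV(dividends) I = 7.47·e^(−0.0701·14/12)
I = 6.8834
F = (S − I)·e^(rT) = (216.63 − 6.8834) · e^(0.0701·21/12)
= 209.7466 · e^0.122675 = 209.7466 × 1.130517 = kr 237.12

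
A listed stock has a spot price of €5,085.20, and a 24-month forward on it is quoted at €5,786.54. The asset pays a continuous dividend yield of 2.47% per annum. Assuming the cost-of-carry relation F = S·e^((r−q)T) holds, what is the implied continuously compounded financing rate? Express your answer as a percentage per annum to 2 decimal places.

8.93%

From F = S·e^((r−q)T): (r − q) = ln(F/S)/T
ln(5786.54/5085.20) = ln(1.137918) = 0.129200
(r − q) = 0.129200 / (24/12) = 0.064600
r = ln(F/S)/T + q = 0.064600 + 0.0247 = 0.089300
r = 8.93%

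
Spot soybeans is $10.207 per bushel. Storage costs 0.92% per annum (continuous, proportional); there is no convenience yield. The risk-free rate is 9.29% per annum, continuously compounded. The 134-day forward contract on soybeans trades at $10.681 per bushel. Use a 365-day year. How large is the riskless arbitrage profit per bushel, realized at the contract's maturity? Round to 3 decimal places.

Fair forward: F* = S·e^(carry·T), with carry = (r + u) = 0.0929 + 0.0092 = 0.1021
F* = 10.207 · e^(0.1021 × 134/365) = 10.207 · e^0.037483 = 10.207 × 1.038194 = $10.5968
Market $10.681 > fair $10.5968: forward overpriced → cash-and-carry (buy spot, short the forward).
At maturity, profit = |F_mkt − F*| = |10.681 − 10.5968| = $0.084 per bushel

$0.084 per bushel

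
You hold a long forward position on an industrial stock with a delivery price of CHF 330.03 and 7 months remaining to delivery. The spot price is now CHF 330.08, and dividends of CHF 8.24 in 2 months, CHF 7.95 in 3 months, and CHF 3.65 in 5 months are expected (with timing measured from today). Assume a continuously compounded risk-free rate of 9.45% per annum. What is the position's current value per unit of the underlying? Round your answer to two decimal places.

PV(remaining dividends) I = 8.24·e^(−0.0945·2/12) + 7.95·e^(−0.0945·3/12) + 3.65·e^(−0.0945·5/12) = 19.3847
Current forward F = (S − I)·e^(rT) = (330.08 − 19.3847)·e^(0.0945·7/12) = 310.6953 × 1.056673 = 328.3033
Value (long) = (F − K)·e^(−rT) = (328.3033 − 330.03) × 0.946367 = -1.6341
Value = -CHF 1.63

-CHF 1.63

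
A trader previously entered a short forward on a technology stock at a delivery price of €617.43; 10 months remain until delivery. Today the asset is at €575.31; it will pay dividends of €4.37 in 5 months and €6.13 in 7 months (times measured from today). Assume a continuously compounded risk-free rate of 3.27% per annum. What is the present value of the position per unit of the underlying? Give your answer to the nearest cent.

PV(remaining dividends) I = 4.37·e^(−0.0327·5/12) + 6.13·e^(−0.0327·7/12) = 10.3250
Current forward F = (S − I)·e^(rT) = (575.31 − 10.3250)·e^(0.0327·10/12) = 564.9850 × 1.027625 = 580.5927
Value (long) = (F − K)·e^(−rT) = (580.5927 − 617.43) × 0.973118 = -35.8470
Short position value = −(long value) = €35.85

€35.85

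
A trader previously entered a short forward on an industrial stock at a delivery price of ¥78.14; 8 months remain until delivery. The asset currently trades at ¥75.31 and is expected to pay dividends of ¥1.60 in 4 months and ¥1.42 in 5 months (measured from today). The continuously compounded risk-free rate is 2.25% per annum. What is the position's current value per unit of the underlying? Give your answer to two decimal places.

PV(remaining dividends) I = 1.60·e^(−0.0225·4/12) + 1.42·e^(−0.0225·5/12) = 2.9948
Current forward F = (S − I)·e^(rT) = (75.31 − 2.9948)·e^(0.0225·8/12) = 72.3152 × 1.015113 = 73.4081
Value (long) = (F − K)·e^(−rT) = (73.4081 − 78.14) × 0.985112 = -4.6615
Short position value = −(long value) = ¥4.66

¥4.66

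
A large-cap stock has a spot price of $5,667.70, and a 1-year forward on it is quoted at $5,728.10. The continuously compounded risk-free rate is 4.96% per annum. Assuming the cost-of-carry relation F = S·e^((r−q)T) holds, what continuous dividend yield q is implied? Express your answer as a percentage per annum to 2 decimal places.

3.90%

From F = S·e^((r−q)T): (r − q) = ln(F/S)/T
ln(5728.10/5667.70) = ln(1.010657) = 0.010601
(r − q) = 0.010601 / (1) = 0.010601
q = r − ln(F/S)/T = 0.0496 − 0.010601 = 0.038999
q = 3.90%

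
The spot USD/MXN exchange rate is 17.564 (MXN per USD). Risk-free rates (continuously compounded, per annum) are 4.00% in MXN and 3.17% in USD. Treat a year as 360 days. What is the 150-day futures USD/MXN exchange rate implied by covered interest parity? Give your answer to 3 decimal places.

17.625

F = S·e^((r_MXN − r_USD)T) = 17.564 · e^((0.0400 − 0.0317) × 150/360)
= 17.564 · e^0.003458 = 17.564 × 1.003464
F = 17.625 MXN per USD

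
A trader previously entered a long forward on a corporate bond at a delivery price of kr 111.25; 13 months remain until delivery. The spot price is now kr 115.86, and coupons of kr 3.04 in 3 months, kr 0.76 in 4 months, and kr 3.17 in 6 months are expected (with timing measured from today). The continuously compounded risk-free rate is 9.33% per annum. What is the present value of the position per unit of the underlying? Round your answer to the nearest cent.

kr 8.57

PV(remaining coupons) I = 3.04·e^(−0.0933·3/12) + 0.76·e^(−0.0933·4/12) + 3.17·e^(−0.0933·6/12) = 6.7322
Current forward F = (S − I)·e^(rT) = (115.86 − 6.7322)·e^(0.0933·13/12) = 109.1278 × 1.106360 = 120.7346
Value (long) = (F − K)·e^(−rT) = (120.7346 − 111.25) × 0.903865 = 8.5728
Value = kr 8.57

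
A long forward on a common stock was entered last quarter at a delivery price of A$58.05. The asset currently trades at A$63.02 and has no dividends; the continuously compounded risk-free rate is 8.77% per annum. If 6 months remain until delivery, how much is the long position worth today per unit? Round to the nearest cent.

A$7.46

Current fair forward for the remaining 6 months: F = S·e^(r·T), r = 0.0877
F = 63.02 · e^(0.0877 × 6/12) = 63.02 × 1.044826 = 65.8449
Value of long forward = (F − K)·e^(−rT) = (65.8449 − 58.05) · e^(−0.0877·6/12)
= 7.7949 × 0.957098 = 7.46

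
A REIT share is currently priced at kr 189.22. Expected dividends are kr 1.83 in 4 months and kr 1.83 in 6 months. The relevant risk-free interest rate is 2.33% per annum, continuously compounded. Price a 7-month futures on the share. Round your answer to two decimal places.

PV(dividends) I = 1.83·e^(−0.0233·4/12) + 1.83·e^(−0.0233·6/12)
I = 1.8158 + 1.8088 = 3.6246
F = (S − I)·e^(rT) = (189.22 − 3.6246) · e^(0.0233·7/12)
= 185.5954 · e^0.013592 = 185.5954 × 1.013685 = kr 188.14

kr 188.14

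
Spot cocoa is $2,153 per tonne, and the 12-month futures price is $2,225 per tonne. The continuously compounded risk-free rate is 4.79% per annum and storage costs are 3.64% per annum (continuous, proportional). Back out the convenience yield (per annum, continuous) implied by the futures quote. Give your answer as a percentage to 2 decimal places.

5.14%

F = S·e^((r+u−y)T) ⇒ (r+u−y) = ln(F/S)/T
ln(2225/2153) = 0.032895; /T ⇒ 0.032895
y = r + u − ln(F/S)/T = 0.0479 + 0.0364 − 0.032895 = 0.051405
y = 5.14%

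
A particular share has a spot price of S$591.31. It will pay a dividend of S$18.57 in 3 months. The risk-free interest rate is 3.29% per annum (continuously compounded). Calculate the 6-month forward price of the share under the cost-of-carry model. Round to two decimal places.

S$582.39

PV(dividends) I = 18.57·e^(−0.0329·3/12)
I = 18.4179
F = (S − I)·e^(rT) = (591.31 − 18.4179) · e^(0.0329·6/12)
= 572.8921 · e^0.016450 = 572.8921 × 1.016586 = S$582.39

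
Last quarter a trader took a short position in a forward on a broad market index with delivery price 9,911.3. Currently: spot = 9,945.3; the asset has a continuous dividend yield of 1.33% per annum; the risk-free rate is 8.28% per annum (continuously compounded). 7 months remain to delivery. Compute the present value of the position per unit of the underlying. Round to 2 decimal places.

-424.48

Current fair forward for the remaining 7 months: F = S·e^((r − q)·T), (r − q) = 0.0828 − 0.0133 = 0.0695
F = 9945.3 · e^(0.0695 × 7/12) = 9945.3 × 1.04137470 = 10356.7838
Value of long forward = (F − K)·e^(−rT) = (10356.7838 − 9911.3) · e^(−0.0828·7/12)
= 445.4838 × 0.95284789 = 424.48
Short position value = −(long value) = -424.48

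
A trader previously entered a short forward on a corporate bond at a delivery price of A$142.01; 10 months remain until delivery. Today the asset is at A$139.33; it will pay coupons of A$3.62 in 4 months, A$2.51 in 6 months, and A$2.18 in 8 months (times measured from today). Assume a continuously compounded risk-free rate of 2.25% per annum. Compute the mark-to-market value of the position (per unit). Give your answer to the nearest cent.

A$8.26

PV(remaining coupons) I = 3.62·e^(−0.0225·4/12) + 2.51·e^(−0.0225·6/12) + 2.18·e^(−0.0225·8/12) = 8.2224
Current forward F = (S − I)·e^(rT) = (139.33 − 8.2224)·e^(0.0225·10/12) = 131.1076 × 1.018927 = 133.5891
Value (long) = (F − K)·e^(−rT) = (133.5891 − 142.01) × 0.981425 = -8.2645
Short position value = −(long value) = A$8.26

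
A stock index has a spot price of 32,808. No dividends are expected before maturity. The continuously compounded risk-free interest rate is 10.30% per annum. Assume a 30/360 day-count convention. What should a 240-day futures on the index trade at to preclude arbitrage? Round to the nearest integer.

F = S·e^(rT) = 32808 · e^(0.1030 × 240/360)
= 32808 · e^0.068667 = 32808 × 1.071079
F = 35,140

35,140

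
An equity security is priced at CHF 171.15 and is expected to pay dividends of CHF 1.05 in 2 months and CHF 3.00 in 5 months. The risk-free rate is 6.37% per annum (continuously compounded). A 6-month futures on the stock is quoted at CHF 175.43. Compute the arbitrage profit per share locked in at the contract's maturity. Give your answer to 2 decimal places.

CHF 2.83 per share

PV(dividends) I = 1.05·e^(−0.0637·2/12) + 3.00·e^(−0.0637·5/12) = 3.9603
Fair futures F* = (S − I)·e^(rT) = (171.15 − 3.9603)·e^0.031850 = 167.1897 × 1.032363 = 172.6005
Market CHF 175.43 > fair 172.6005: forward overpriced → cash-and-carry (borrow at r, buy the stock and collect the dividends, short the forward).
Profit at T = |F_mkt − F*| = |175.43 − 172.6005| = CHF 2.83 per share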